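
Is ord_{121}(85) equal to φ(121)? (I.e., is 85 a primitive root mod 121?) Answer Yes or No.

φ(121) = φ(11^2) = 11·(11−1) = 110 = 2 · 5 · 11.
85 is a primitive root mod 121 iff 85^(φ(121)/q) ≢ 1 for every prime q | φ(121), i.e. q ∈ {2, 5, 11}.
85^55 ≡ 120 (mod 121)  [q = 2: ≢ 1 ✓]
85^22 ≡ 9 (mod 121)  [q = 5: ≢ 1 ✓]
85^10 ≡ 111 (mod 121)  [q = 11: ≢ 1 ✓]
Every test exponent gives a nontrivial residue, hence 85 generates the full group.

Yes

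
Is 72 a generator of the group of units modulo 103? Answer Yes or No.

φ(103) = 103 − 1 = 102 = 2 · 3 · 17.
An element g generates (Z/103Z)^× iff g^(102/q) ≢ 1 (mod 103) for each prime q ∈ {2, 3, 17}.
72^51 ≡ 1 (mod 103)  [q = 2: ≡ 1 ✗]
72^34 ≡ 1 (mod 103)  [q = 3: ≡ 1 ✗]
72^6 ≡ 61 (mod 103)  [q = 17: ≢ 1 ✓]
72^51 ≡ 1 shows ord(72) | 51, strictly less than φ(103); not a primitive root.

No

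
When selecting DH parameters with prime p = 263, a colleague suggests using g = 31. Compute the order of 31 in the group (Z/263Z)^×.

ord(31) | φ(263) = 263 − 1 = 262 = 2 · 131.
Divisors of 262: 1, 2, 131, 262.
Compute 31^d (mod 263) for the divisors d until we hit 1:
31^1 ≡ 31
31^2 ≡ 172
31^131 ≡ 1
The smallest such exponent is 131, so the order of 31 is 131.

131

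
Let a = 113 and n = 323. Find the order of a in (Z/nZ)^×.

16

By Lagrange's theorem, ord_323(113) divides φ(323) = φ(17·19) = (17−1)·(19−1) = 16·18 = 288 = 2^5 · 3^2.
Divisors of 288: 1, 2, 3, 4, 6, 8, 9, 12, 16, 18, 24, 32, 36, 48, 72, 96, 144, 288.
Test each divisor d:
113^1 ≡ 113 (mod 323)
113^2 ≡ 172 (mod 323)
113^3 ≡ 56 (mod 323)
113^4 ≡ 191 (mod 323)
113^6 ≡ 229 (mod 323)
113^8 ≡ 305 (mod 323)
113^9 ≡ 227 (mod 323)
113^12 ≡ 115 (mod 323)
113^16 ≡ 1 (mod 323) ✓
So ord_323(113) = 16.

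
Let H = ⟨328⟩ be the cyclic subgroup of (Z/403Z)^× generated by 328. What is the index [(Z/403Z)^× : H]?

By Lagrange's theorem, ord_403(328) divides φ(403) = φ(13·31) = (13−1)·(31−1) = 12·30 = 360 = 2^3 · 3^2 · 5.
Divisors of 360: 1, 2, 3, 4, 5, 6, 8, 9, 10, 12, 15, 18, 20, 24, 30, 36, 40, 45, 60, 72, 90, 120, 180, 360.
Test each divisor d:
328^1 ≡ 328
328^2 ≡ 386
328^3 ≡ 66
328^4 ≡ 289
328^5 ≡ 87
328^6 ≡ 326
328^8 ≡ 100
328^9 ≡ 157
328^10 ≡ 315
328^12 ≡ 287
328^15 ≡ 1
The order of 328 is 15, so the subgroup it generates has 15 elements.
Index = |(Z/403Z)^×| / |⟨328⟩| = 360 / 15 = 24.

24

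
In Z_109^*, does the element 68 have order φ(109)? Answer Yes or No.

φ(109) = 109 − 1 = 108 = 2^2 · 3^3.
An element g generates (Z/109Z)^× iff g^(108/q) ≢ 1 (mod 109) for each prime q ∈ {2, 3}.
68^54 ≡ 108 (mod 109)  [q = 2: ≢ 1 ✓]
68^36 ≡ 1 (mod 109)  [q = 3: ≡ 1 ✗]
The check at q = 3 fails, so 68 generates a proper subgroup.

No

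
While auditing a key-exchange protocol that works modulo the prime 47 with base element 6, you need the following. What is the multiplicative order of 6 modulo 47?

23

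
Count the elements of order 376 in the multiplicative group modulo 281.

0

φ(281) = 281 − 1 = 280 = 2^3 · 5 · 7.
(Z/281Z)^× is cyclic (|G| = 280); a cyclic group of order m has exactly φ(d) elements of each order d | m, and none otherwise.
376 does not divide 280, so no element of (Z/281Z)^× has order 376.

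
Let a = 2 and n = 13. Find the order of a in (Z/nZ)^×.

The order of 2 must divide φ(13) = 13 − 1 = 12 = 2^2 · 3.
Divisors of 12: 1, 2, 3, 4, 6, 12.
Check 2^d mod 13 for each divisor in increasing order:
2^1 ≡ 2 (mod 13)
2^2 ≡ 4 (mod 13)
2^3 ≡ 8 (mod 13)
2^4 ≡ 3 (mod 13)
2^6 ≡ 12 (mod 13)
2^12 ≡ 1 (mod 13) ✓
Therefore the multiplicative order of 2 modulo 13 is 12.

12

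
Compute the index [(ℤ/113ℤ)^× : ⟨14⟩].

4

The order of 14 must divide φ(113) = 113 − 1 = 112 = 2^4 · 7.
Divisors of 112: 1, 2, 4, 7, 8, 14, 16, 28, 56, 112.
Test each divisor d:
14^1 ≡ 14 (mod 113)
14^2 ≡ 83 (mod 113)
14^4 ≡ 109 (mod 113)
14^7 ≡ 98 (mod 113)
14^8 ≡ 16 (mod 113)
14^14 ≡ 112 (mod 113)
14^16 ≡ 30 (mod 113)
14^28 ≡ 1 (mod 113) ✓
The order of 14 is 28, so the subgroup it generates has 28 elements.
The index is φ(113) / ord(14) = 112 / 28 = 4.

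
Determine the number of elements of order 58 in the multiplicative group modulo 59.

φ(59) = 59 − 1 = 58 = 2 · 29.
Since (Z/59Z)^× is cyclic of order 58, the number of elements of order d is φ(d) when d | 58 and 0 otherwise.
58 = 2 · 29 divides 58, and φ(58) = 28.

28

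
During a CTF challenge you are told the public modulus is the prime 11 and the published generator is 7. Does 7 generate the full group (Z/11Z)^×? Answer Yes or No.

Yes

φ(11) = 11 − 1 = 10 = 2 · 5.
7 is a primitive root mod 11 iff 7^(φ(11)/q) ≢ 1 for every prime q | φ(11), i.e. q ∈ {2, 5}.
7^5 ≡ 10 (mod 11)  [q = 2: ≢ 1 ✓]
7^2 ≡ 5 (mod 11)  [q = 5: ≢ 1 ✓]
All checks pass, so 7 has order 10 and is a primitive root modulo 11.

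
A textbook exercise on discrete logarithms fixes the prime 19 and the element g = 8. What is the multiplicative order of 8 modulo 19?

6

By Lagrange's theorem, ord_19(8) divides φ(19) = 19 − 1 = 18 = 2 · 3^2.
Divisors of 18: 1, 2, 3, 6, 9, 18.
Check 8^d mod 19 for each divisor in increasing order:
8^1 ≡ 8 (mod 19)
8^2 ≡ 7 (mod 19)
8^3 ≡ 18 (mod 19)
8^6 ≡ 1 (mod 19) ✓
The smallest such exponent is 6, so the order of 8 is 6.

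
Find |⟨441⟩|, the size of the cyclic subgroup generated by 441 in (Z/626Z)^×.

156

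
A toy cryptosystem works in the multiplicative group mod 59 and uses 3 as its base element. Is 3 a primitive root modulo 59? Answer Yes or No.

No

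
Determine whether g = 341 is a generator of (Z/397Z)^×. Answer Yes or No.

No

φ(397) = 397 − 1 = 396 = 2^2 · 3^2 · 11.
Test 341^(396/q) mod 397 for each prime factor q of 396:
341^198 ≡ 1 (mod 397)  [q = 2: ≡ 1 ✗]
341^132 ≡ 34 (mod 397)  [q = 3: ≢ 1 ✓]
341^36 ≡ 333 (mod 397)  [q = 11: ≢ 1 ✓]
341^198 ≡ 1 shows ord(341) | 198, strictly less than φ(397); not a primitive root.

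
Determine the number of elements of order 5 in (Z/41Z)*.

4

φ(41) = 41 − 1 = 40 = 2^3 · 5.
(Z/41Z)^× is cyclic (|G| = 40); a cyclic group of order m has exactly φ(d) elements of each order d | m, and none otherwise.
5 | 40, and φ(5) = 5 − 1 = 4.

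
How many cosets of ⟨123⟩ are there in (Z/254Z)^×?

ord(123) | φ(254) = φ(2)·φ(127) = 1·126 = 126 = 2 · 3^2 · 7.
Divisors of 126: 1, 2, 3, 6, 7, 9, 14, 18, 21, 42, 63, 126.
Check 123^d mod 254 for each divisor in increasing order:
123^1 ≡ 123 (mod 254)
123^2 ≡ 143 (mod 254)
123^3 ≡ 63 (mod 254)
123^6 ≡ 159 (mod 254)
123^7 ≡ 253 (mod 254)
123^9 ≡ 111 (mod 254)
123^14 ≡ 1 (mod 254) ✓
Thus |⟨123⟩| = ord(123) = 14.
The index is φ(254) / ord(123) = 126 / 14 = 9.

9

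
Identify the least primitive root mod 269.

2

φ(269) = 269 − 1 = 268 = 2^2 · 67.
g is a primitive root iff g^(268/q) ≢ 1 (mod 269) for each prime q ∈ {2, 67}.
g = 2: 2^134 ≡ 268; 2^4 ≡ 16 — none is 1, so 2 is a primitive root.
The smallest primitive root modulo 269 is 2.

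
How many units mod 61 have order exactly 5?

φ(61) = 61 − 1 = 60 = 2^2 · 3 · 5.
(Z/61Z)^× is cyclic (|G| = 60); a cyclic group of order m has exactly φ(d) elements of each order d | m, and none otherwise.
5 | 60, and φ(5) = 5 − 1 = 4.

4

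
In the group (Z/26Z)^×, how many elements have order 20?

0

φ(26) = φ(2)·φ(13) = 1·12 = 12 = 2^2 · 3.
Since (Z/26Z)^× is cyclic of order 12, the number of elements of order d is φ(d) when d | 12 and 0 otherwise.
20 does not divide 12, so no element of (Z/26Z)^× has order 20.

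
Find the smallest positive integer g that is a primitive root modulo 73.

5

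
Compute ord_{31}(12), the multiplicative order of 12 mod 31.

30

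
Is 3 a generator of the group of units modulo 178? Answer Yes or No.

Yes

φ(178) = φ(2)·φ(89) = 1·88 = 88 = 2^3 · 11.
Test 3^(88/q) mod 178 for each prime factor q of 88:
3^44 ≡ 177 (mod 178)  [q = 2: ≢ 1 ✓]
3^8 ≡ 153 (mod 178)  [q = 11: ≢ 1 ✓]
None equal 1, so ord_178(3) = 88: 3 is a primitive root.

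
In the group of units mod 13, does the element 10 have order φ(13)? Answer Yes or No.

φ(13) = 13 − 1 = 12 = 2^2 · 3.
Test 10^(12/q) mod 13 for each prime factor q of 12:
10^6 ≡ 1 (mod 13)  [q = 2: ≡ 1 ✗]
10^4 ≡ 3 (mod 13)  [q = 3: ≢ 1 ✓]
10^6 ≡ 1 shows ord(10) | 6, strictly less than φ(13); not a primitive root.

No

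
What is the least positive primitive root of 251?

6

φ(251) = 251 − 1 = 250 = 2 · 5^3.
Test candidates g = 2, 3, … against the prime factors q ∈ {2, 5} of φ(251): g is a generator iff g^(250/q) ≢ 1 for every such q.
g = 2: 2^125 ≡ 250; 2^50 ≡ 1 — hits 1, so not a primitive root.
g = 3: 3^125 ≡ 1 — hits 1, so not a primitive root.
g = 4: 4^125 ≡ 1 — hits 1, so not a primitive root.
g = 5: 5^125 ≡ 1 — hits 1, so not a primitive root.
g = 6: 6^125 ≡ 250; 6^50 ≡ 219 — none is 1, so 6 is a primitive root.
The smallest primitive root modulo 251 is 6.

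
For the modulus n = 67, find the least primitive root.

2

φ(67) = 67 − 1 = 66 = 2 · 3 · 11.
Test candidates g = 2, 3, … against the prime factors q ∈ {2, 3, 11} of φ(67): g is a generator iff g^(66/q) ≢ 1 for every such q.
g = 2: 2^33 ≡ 66; 2^22 ≡ 37; 2^6 ≡ 64 — none is 1, so 2 is a primitive root.
The smallest primitive root modulo 67 is 2.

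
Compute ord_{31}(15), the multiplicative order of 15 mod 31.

Since 15 ∈ (Z/31Z)^×, its order divides φ(31) = 31 − 1 = 30 = 2 · 3 · 5.
Divisors of 30: 1, 2, 3, 5, 6, 10, 15, 30.
Test each divisor d:
15^1 ≡ 15
15^2 ≡ 8
15^3 ≡ 27
15^5 ≡ 30
15^6 ≡ 16
15^10 ≡ 1
The smallest such exponent is 10, so the order of 15 is 10.

10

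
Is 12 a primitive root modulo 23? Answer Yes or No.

φ(23) = 23 − 1 = 22 = 2 · 11.
Test 12^(22/q) mod 23 for each prime factor q of 22:
12^11 ≡ 1 (mod 23)  [q = 2: ≡ 1 ✗]
12^2 ≡ 6 (mod 23)  [q = 11: ≢ 1 ✓]
12^11 ≡ 1 shows ord(12) | 11, strictly less than φ(23); not a primitive root.

No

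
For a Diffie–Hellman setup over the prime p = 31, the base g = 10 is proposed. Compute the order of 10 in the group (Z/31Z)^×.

15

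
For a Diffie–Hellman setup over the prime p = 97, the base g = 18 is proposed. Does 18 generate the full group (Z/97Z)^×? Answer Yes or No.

No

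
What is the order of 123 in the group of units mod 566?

282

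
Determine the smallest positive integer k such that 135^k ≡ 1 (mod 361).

342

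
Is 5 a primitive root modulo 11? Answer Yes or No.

No

φ(11) = 11 − 1 = 10 = 2 · 5.
5 is a primitive root mod 11 iff 5^(φ(11)/q) ≢ 1 for every prime q | φ(11), i.e. q ∈ {2, 5}.
5^5 ≡ 1 (mod 11)  [q = 2: ≡ 1 ✗]
5^2 ≡ 3 (mod 11)  [q = 5: ≢ 1 ✓]
5^5 ≡ 1 shows ord(5) | 5, strictly less than φ(11); not a primitive root.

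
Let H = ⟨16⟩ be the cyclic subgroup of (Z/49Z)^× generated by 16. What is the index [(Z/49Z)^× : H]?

2

Since 16 ∈ (Z/49Z)^×, its order divides φ(49) = φ(7^2) = 7·(7−1) = 42 = 2 · 3 · 7.
Divisors of 42: 1, 2, 3, 6, 7, 14, 21, 42.
Test each divisor d:
16^1 ≡ 16 (mod 49)
16^2 ≡ 11 (mod 49)
16^3 ≡ 29 (mod 49)
16^6 ≡ 8 (mod 49)
16^7 ≡ 30 (mod 49)
16^14 ≡ 18 (mod 49)
16^21 ≡ 1 (mod 49) ✓
The order of 16 is 21, so the subgroup it generates has 21 elements.
Index = |(Z/49Z)^×| / |⟨16⟩| = 42 / 21 = 2.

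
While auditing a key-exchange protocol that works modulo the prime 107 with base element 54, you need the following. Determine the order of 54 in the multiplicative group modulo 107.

106

ord(54) | φ(107) = 107 − 1 = 106 = 2 · 53.
Divisors of 106: 1, 2, 53, 106.
Check 54^d mod 107 for each divisor in increasing order:
54^1 ≡ 54 (mod 107)
54^2 ≡ 27 (mod 107)
54^53 ≡ 106 (mod 107)
54^106 ≡ 1 (mod 107) ✓
So ord_107(54) = 106.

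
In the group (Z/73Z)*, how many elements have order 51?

0

φ(73) = 73 − 1 = 72 = 2^3 · 3^2.
Since (Z/73Z)^× is cyclic of order 72, the number of elements of order d is φ(d) when d | 72 and 0 otherwise.
Here 72 is not a multiple of 51, so there are no elements of order 51.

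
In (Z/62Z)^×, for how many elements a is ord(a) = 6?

2

φ(62) = φ(2)·φ(31) = 1·30 = 30 = 2 · 3 · 5.
In a cyclic group of order 30, there are φ(d) elements of order d for each divisor d of 30, and zero for non-divisors.
6 = 2 · 3 divides 30, and φ(6) = 2.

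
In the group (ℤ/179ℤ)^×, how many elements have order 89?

φ(179) = 179 − 1 = 178 = 2 · 89.
In a cyclic group of order 178, there are φ(d) elements of order d for each divisor d of 178, and zero for non-divisors.
89 | 178, and φ(89) = 89 − 1 = 88.

88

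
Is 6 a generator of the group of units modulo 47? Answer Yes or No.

φ(47) = 47 − 1 = 46 = 2 · 23.
Test 6^(46/q) mod 47 for each prime factor q of 46:
6^23 ≡ 1 (mod 47)  [q = 2: ≡ 1 ✗]
6^2 ≡ 36 (mod 47)  [q = 23: ≢ 1 ✓]
Since 6^23 ≡ 1, the order of 6 divides 23 < 46, so 6 is not a primitive root.

No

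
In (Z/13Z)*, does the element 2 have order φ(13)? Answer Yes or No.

Yes

φ(13) = 13 − 1 = 12 = 2^2 · 3.
Test 2^(12/q) mod 13 for each prime factor q of 12:
2^6 ≡ 12 (mod 13)  [q = 2: ≢ 1 ✓]
2^4 ≡ 3 (mod 13)  [q = 3: ≢ 1 ✓]
Every test exponent gives a nontrivial residue, hence 2 generates the full group.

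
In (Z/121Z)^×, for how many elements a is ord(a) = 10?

φ(121) = φ(11^2) = 11·(11−1) = 110 = 2 · 5 · 11.
(Z/121Z)^× is cyclic (|G| = 110); a cyclic group of order m has exactly φ(d) elements of each order d | m, and none otherwise.
10 = 2 · 5 divides 110, and φ(10) = 4.

4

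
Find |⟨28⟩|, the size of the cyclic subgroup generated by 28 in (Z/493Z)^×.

The order of 28 must divide φ(493) = φ(17·29) = (17−1)·(29−1) = 16·28 = 448 = 2^6 · 7.
Divisors of 448: 1, 2, 4, 7, 8, 14, 16, 28, 32, 56, 64, 112, 224, 448.
Test each divisor d:
28^1 ≡ 28 (mod 493)
28^2 ≡ 291 (mod 493)
28^4 ≡ 378 (mod 493)
28^7 ≡ 173 (mod 493)
28^8 ≡ 407 (mod 493)
28^14 ≡ 349 (mod 493)
28^16 ≡ 1 (mod 493) ✓
Hence ord(28) = 16.

16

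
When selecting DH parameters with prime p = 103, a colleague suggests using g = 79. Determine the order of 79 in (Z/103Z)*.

By Lagrange's theorem, ord_103(79) divides φ(103) = 103 − 1 = 102 = 2 · 3 · 17.
Divisors of 102: 1, 2, 3, 6, 17, 34, 51, 102.
Compute 79^d (mod 103) for the divisors d until we hit 1:
79^1 ≡ 79
79^2 ≡ 61
79^3 ≡ 81
79^6 ≡ 72
79^17 ≡ 1
The smallest such exponent is 17, so the order of 79 is 17.

17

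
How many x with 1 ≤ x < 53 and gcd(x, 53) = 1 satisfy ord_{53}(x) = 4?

φ(53) = 53 − 1 = 52 = 2^2 · 13.
In a cyclic group of order 52, there are φ(d) elements of order d for each divisor d of 52, and zero for non-divisors.
4 = 2^2 divides 52, and φ(4) = 2.

2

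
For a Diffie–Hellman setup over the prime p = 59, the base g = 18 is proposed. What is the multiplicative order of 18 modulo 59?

58

By Lagrange's theorem, ord_59(18) divides φ(59) = 59 − 1 = 58 = 2 · 29.
Divisors of 58: 1, 2, 29, 58.
Check 18^d mod 59 for each divisor in increasing order:
18^1 ≡ 18 (mod 59)
18^2 ≡ 29 (mod 59)
18^29 ≡ 58 (mod 59)
18^58 ≡ 1 (mod 59) ✓
Therefore the multiplicative order of 18 modulo 59 is 58.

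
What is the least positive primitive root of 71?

φ(71) = 71 − 1 = 70 = 2 · 5 · 7.
Test candidates g = 2, 3, … against the prime factors q ∈ {2, 5, 7} of φ(71): g is a generator iff g^(70/q) ≢ 1 for every such q.
g = 2: 2^35 ≡ 1 — hits 1, so not a primitive root.
g = 3: 3^35 ≡ 1 — hits 1, so not a primitive root.
g = 4: 4^35 ≡ 1 — hits 1, so not a primitive root.
g = 5: 5^35 ≡ 1 — hits 1, so not a primitive root.
g = 6: 6^35 ≡ 1 — hits 1, so not a primitive root.
g = 7: 7^35 ≡ 70; 7^14 ≡ 54; 7^10 ≡ 45 — none is 1, so 7 is a primitive root.
Hence the least primitive root of 71 is 7.

7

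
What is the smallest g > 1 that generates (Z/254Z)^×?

φ(254) = φ(2)·φ(127) = 1·126 = 126 = 2 · 3^2 · 7.
Test candidates g = 2, 3, … against the prime factors q ∈ {2, 3, 7} of φ(254): g is a generator iff g^(126/q) ≢ 1 for every such q.
g = 2: gcd(2, 254) = 2 > 1, not a unit — skip.
g = 3: 3^63 ≡ 253; 3^42 ≡ 107; 3^18 ≡ 131 — none is 1, so 3 is a primitive root.
Hence the least primitive root of 254 is 3.

3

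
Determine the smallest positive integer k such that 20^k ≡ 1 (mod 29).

7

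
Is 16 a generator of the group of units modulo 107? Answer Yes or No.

No

φ(107) = 107 − 1 = 106 = 2 · 53.
Test 16^(106/q) mod 107 for each prime factor q of 106:
16^53 ≡ 1 (mod 107)  [q = 2: ≡ 1 ✗]
16^2 ≡ 42 (mod 107)  [q = 53: ≢ 1 ✓]
16^53 ≡ 1 shows ord(16) | 53, strictly less than φ(107); not a primitive root.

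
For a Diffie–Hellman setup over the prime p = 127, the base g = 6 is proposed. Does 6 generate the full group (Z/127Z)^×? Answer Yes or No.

Yes

φ(127) = 127 − 1 = 126 = 2 · 3^2 · 7.
6 is a primitive root mod 127 iff 6^(φ(127)/q) ≢ 1 for every prime q | φ(127), i.e. q ∈ {2, 3, 7}.
6^63 ≡ 126 (mod 127)  [q = 2: ≢ 1 ✓]
6^42 ≡ 107 (mod 127)  [q = 3: ≢ 1 ✓]
6^18 ≡ 64 (mod 127)  [q = 7: ≢ 1 ✓]
All checks pass, so 6 has order 126 and is a primitive root modulo 127.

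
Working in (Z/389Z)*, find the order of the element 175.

Since 175 ∈ (Z/389Z)^×, its order divides φ(389) = 389 − 1 = 388 = 2^2 · 97.
Divisors of 388: 1, 2, 4, 97, 194, 388.
Check 175^d mod 389 for each divisor in increasing order:
175^1 ≡ 175 (mod 389)
175^2 ≡ 283 (mod 389)
175^4 ≡ 344 (mod 389)
175^97 ≡ 1 (mod 389) ✓
The smallest such exponent is 97, so the order of 175 is 97.

97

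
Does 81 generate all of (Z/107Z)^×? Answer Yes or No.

φ(107) = 107 − 1 = 106 = 2 · 53.
An element g generates (Z/107Z)^× iff g^(106/q) ≢ 1 (mod 107) for each prime q ∈ {2, 53}.
81^53 ≡ 1 (mod 107)  [q = 2: ≡ 1 ✗]
81^2 ≡ 34 (mod 107)  [q = 53: ≢ 1 ✓]
The check at q = 2 fails, so 81 generates a proper subgroup.

No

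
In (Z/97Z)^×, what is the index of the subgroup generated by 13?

1

By Lagrange's theorem, ord_97(13) divides φ(97) = 97 − 1 = 96 = 2^5 · 3.
Divisors of 96: 1, 2, 3, 4, 6, 8, 12, 16, 24, 32, 48, 96.
Evaluate successive powers at the divisors of 96:
13^1 ≡ 13 (mod 97)
13^2 ≡ 72 (mod 97)
13^3 ≡ 63 (mod 97)
13^4 ≡ 43 (mod 97)
13^6 ≡ 89 (mod 97)
13^8 ≡ 6 (mod 97)
13^12 ≡ 64 (mod 97)
13^16 ≡ 36 (mod 97)
13^24 ≡ 22 (mod 97)
13^32 ≡ 35 (mod 97)
13^48 ≡ 96 (mod 97)
13^96 ≡ 1 (mod 97) ✓
The order of 13 is 96, so the subgroup it generates has 96 elements.
[(Z/97Z)^× : ⟨13⟩] = 96/96 = 1.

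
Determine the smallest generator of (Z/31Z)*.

φ(31) = 31 − 1 = 30 = 2 · 3 · 5.
Test candidates g = 2, 3, … against the prime factors q ∈ {2, 3, 5} of φ(31): g is a generator iff g^(30/q) ≢ 1 for every such q.
g = 2: 2^15 ≡ 1 — hits 1, so not a primitive root.
g = 3: 3^15 ≡ 30; 3^10 ≡ 25; 3^6 ≡ 16 — none is 1, so 3 is a primitive root.
So 3 is the smallest generator of (Z/31Z)^×.

3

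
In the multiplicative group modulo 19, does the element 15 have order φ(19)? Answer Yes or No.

Yes

φ(19) = 19 − 1 = 18 = 2 · 3^2.
15 is a primitive root mod 19 iff 15^(φ(19)/q) ≢ 1 for every prime q | φ(19), i.e. q ∈ {2, 3}.
15^9 ≡ 18 (mod 19)  [q = 2: ≢ 1 ✓]
15^6 ≡ 11 (mod 19)  [q = 3: ≢ 1 ✓]
None equal 1, so ord_19(15) = 18: 15 is a primitive root.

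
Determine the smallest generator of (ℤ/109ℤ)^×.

6

φ(109) = 109 − 1 = 108 = 2^2 · 3^3.
Test candidates g = 2, 3, … against the prime factors q ∈ {2, 3} of φ(109): g is a generator iff g^(108/q) ≢ 1 for every such q.
g = 2: 2^54 ≡ 108; 2^36 ≡ 1 — hits 1, so not a primitive root.
g = 3: 3^54 ≡ 1 — hits 1, so not a primitive root.
g = 4: 4^54 ≡ 1 — hits 1, so not a primitive root.
g = 5: 5^54 ≡ 1 — hits 1, so not a primitive root.
g = 6: 6^54 ≡ 108; 6^36 ≡ 63 — none is 1, so 6 is a primitive root.
The smallest primitive root modulo 109 is 6.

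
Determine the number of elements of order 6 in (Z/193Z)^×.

2

φ(193) = 193 − 1 = 192 = 2^6 · 3.
In a cyclic group of order 192, there are φ(d) elements of order d for each divisor d of 192, and zero for non-divisors.
6 = 2 · 3 divides 192, and φ(6) = 2.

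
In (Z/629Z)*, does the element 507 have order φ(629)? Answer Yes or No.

No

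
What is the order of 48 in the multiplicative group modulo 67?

66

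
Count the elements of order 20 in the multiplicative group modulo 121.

0

φ(121) = φ(11^2) = 11·(11−1) = 110 = 2 · 5 · 11.
(Z/121Z)^× is cyclic (|G| = 110); a cyclic group of order m has exactly φ(d) elements of each order d | m, and none otherwise.
Since 20 ∤ 110, the count is 0.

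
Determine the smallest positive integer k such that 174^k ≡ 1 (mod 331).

Since 174 ∈ (Z/331Z)^×, its order divides φ(331) = 331 − 1 = 330 = 2 · 3 · 5 · 11.
Divisors of 330: 1, 2, 3, 5, 6, 10, 11, 15, 22, 30, 33, 55, 66, 110, 165, 330.
Compute 174^d (mod 331) for the divisors d until we hit 1:
174^1 ≡ 174 (mod 331)
174^2 ≡ 155 (mod 331)
174^3 ≡ 159 (mod 331)
174^5 ≡ 151 (mod 331)
174^6 ≡ 125 (mod 331)
174^10 ≡ 293 (mod 331)
174^11 ≡ 8 (mod 331)
174^15 ≡ 220 (mod 331)
174^22 ≡ 64 (mod 331)
174^30 ≡ 74 (mod 331)
174^33 ≡ 181 (mod 331)
174^55 ≡ 330 (mod 331)
174^66 ≡ 323 (mod 331)
174^110 ≡ 1 (mod 331) ✓
Hence ord(174) = 110.

110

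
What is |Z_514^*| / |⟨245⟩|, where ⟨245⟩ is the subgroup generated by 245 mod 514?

1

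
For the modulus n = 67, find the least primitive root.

2

φ(67) = 67 − 1 = 66 = 2 · 3 · 11.
Test candidates g = 2, 3, … against the prime factors q ∈ {2, 3, 11} of φ(67): g is a generator iff g^(66/q) ≢ 1 for every such q.
g = 2: 2^33 ≡ 66; 2^22 ≡ 37; 2^6 ≡ 64 — none is 1, so 2 is a primitive root.
The smallest primitive root modulo 67 is 2.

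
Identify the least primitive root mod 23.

5

φ(23) = 23 − 1 = 22 = 2 · 11.
g is a primitive root iff g^(22/q) ≢ 1 (mod 23) for each prime q ∈ {2, 11}.
g = 2: 2^11 ≡ 1 — hits 1, so not a primitive root.
g = 3: 3^11 ≡ 1 — hits 1, so not a primitive root.
g = 4: 4^11 ≡ 1 — hits 1, so not a primitive root.
g = 5: 5^11 ≡ 22; 5^2 ≡ 2 — none is 1, so 5 is a primitive root.
Hence the least primitive root of 23 is 5.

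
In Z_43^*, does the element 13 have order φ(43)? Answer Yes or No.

φ(43) = 43 − 1 = 42 = 2 · 3 · 7.
An element g generates (Z/43Z)^× iff g^(42/q) ≢ 1 (mod 43) for each prime q ∈ {2, 3, 7}.
13^21 ≡ 1 (mod 43)  [q = 2: ≡ 1 ✗]
13^14 ≡ 6 (mod 43)  [q = 3: ≢ 1 ✓]
13^6 ≡ 16 (mod 43)  [q = 7: ≢ 1 ✓]
13^21 ≡ 1 shows ord(13) | 21, strictly less than φ(43); not a primitive root.

No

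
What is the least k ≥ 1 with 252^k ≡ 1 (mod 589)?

45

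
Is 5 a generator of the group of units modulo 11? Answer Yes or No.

φ(11) = 11 − 1 = 10 = 2 · 5.
Test 5^(10/q) mod 11 for each prime factor q of 10:
5^5 ≡ 1 (mod 11)  [q = 2: ≡ 1 ✗]
5^2 ≡ 3 (mod 11)  [q = 5: ≢ 1 ✓]
Since 5^5 ≡ 1, the order of 5 divides 5 < 10, so 5 is not a primitive root.

No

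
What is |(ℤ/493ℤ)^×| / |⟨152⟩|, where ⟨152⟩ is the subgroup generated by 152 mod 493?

By Lagrange's theorem, ord_493(152) divides φ(493) = φ(17·29) = (17−1)·(29−1) = 16·28 = 448 = 2^6 · 7.
Divisors of 448: 1, 2, 4, 7, 8, 14, 16, 28, 32, 56, 64, 112, 224, 448.
Check 152^d mod 493 for each divisor in increasing order:
152^1 ≡ 152 (mod 493)
152^2 ≡ 426 (mod 493)
152^4 ≡ 52 (mod 493)
152^7 ≡ 407 (mod 493)
152^8 ≡ 239 (mod 493)
152^14 ≡ 1 (mod 493) ✓
The order of 152 is 14, so the subgroup it generates has 14 elements.
Index = |(Z/493Z)^×| / |⟨152⟩| = 448 / 14 = 32.

32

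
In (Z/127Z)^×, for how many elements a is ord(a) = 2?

1

φ(127) = 127 − 1 = 126 = 2 · 3^2 · 7.
Since (Z/127Z)^× is cyclic of order 126, the number of elements of order d is φ(d) when d | 126 and 0 otherwise.
2 | 126, and φ(2) = 2 − 1 = 1.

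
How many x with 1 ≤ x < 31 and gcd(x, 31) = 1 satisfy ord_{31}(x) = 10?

φ(31) = 31 − 1 = 30 = 2 · 3 · 5.
In a cyclic group of order 30, there are φ(d) elements of order d for each divisor d of 30, and zero for non-divisors.
10 = 2 · 5 divides 30, and φ(10) = 4.

4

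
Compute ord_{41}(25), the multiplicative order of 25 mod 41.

10

By Lagrange's theorem, ord_41(25) divides φ(41) = 41 − 1 = 40 = 2^3 · 5.
Divisors of 40: 1, 2, 4, 5, 8, 10, 20, 40.
Evaluate successive powers at the divisors of 40:
25^1 ≡ 25
25^2 ≡ 10
25^4 ≡ 18
25^5 ≡ 40
25^8 ≡ 37
25^10 ≡ 1
Hence ord(25) = 10.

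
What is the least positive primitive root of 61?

2

φ(61) = 61 − 1 = 60 = 2^2 · 3 · 5.
Test candidates g = 2, 3, … against the prime factors q ∈ {2, 3, 5} of φ(61): g is a generator iff g^(60/q) ≢ 1 for every such q.
g = 2: 2^30 ≡ 60; 2^20 ≡ 47; 2^12 ≡ 9 — none is 1, so 2 is a primitive root.
The smallest primitive root modulo 61 is 2.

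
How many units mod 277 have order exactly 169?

φ(277) = 277 − 1 = 276 = 2^2 · 3 · 23.
In a cyclic group of order 276, there are φ(d) elements of order d for each divisor d of 276, and zero for non-divisors.
Since 169 ∤ 276, the count is 0.

0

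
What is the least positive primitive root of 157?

5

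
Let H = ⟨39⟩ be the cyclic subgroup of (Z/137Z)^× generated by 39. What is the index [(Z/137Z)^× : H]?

By Lagrange's theorem, ord_137(39) divides φ(137) = 137 − 1 = 136 = 2^3 · 17.
Divisors of 136: 1, 2, 4, 8, 17, 34, 68, 136.
Check 39^d mod 137 for each divisor in increasing order:
39^1 ≡ 39 (mod 137)
39^2 ≡ 14 (mod 137)
39^4 ≡ 59 (mod 137)
39^8 ≡ 56 (mod 137)
39^17 ≡ 100 (mod 137)
39^34 ≡ 136 (mod 137)
39^68 ≡ 1 (mod 137) ✓
Thus |⟨39⟩| = ord(39) = 68.
Index = |(Z/137Z)^×| / |⟨39⟩| = 136 / 68 = 2.

2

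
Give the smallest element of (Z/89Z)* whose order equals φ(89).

3

φ(89) = 89 − 1 = 88 = 2^3 · 11.
Test candidates g = 2, 3, … against the prime factors q ∈ {2, 11} of φ(89): g is a generator iff g^(88/q) ≢ 1 for every such q.
g = 2: 2^44 ≡ 1 — hits 1, so not a primitive root.
g = 3: 3^44 ≡ 88; 3^8 ≡ 64 — none is 1, so 3 is a primitive root.
The smallest primitive root modulo 89 is 3.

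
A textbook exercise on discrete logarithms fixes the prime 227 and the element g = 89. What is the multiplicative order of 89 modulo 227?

113

Since 89 ∈ (Z/227Z)^×, its order divides φ(227) = 227 − 1 = 226 = 2 · 113.
Divisors of 226: 1, 2, 113, 226.
Test each divisor d:
89^1 ≡ 89 (mod 227)
89^2 ≡ 203 (mod 227)
89^113 ≡ 1 (mod 227) ✓
The smallest such exponent is 113, so the order of 89 is 113.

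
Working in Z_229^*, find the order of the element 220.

114

Since 220 ∈ (Z/229Z)^×, its order divides φ(229) = 229 − 1 = 228 = 2^2 · 3 · 19.
Divisors of 228: 1, 2, 3, 4, 6, 12, 19, 38, 57, 76, 114, 228.
Test each divisor d:
220^1 ≡ 220 (mod 229)
220^2 ≡ 81 (mod 229)
220^3 ≡ 187 (mod 229)
220^4 ≡ 149 (mod 229)
220^6 ≡ 161 (mod 229)
220^12 ≡ 44 (mod 229)
220^19 ≡ 135 (mod 229)
220^38 ≡ 134 (mod 229)
220^57 ≡ 228 (mod 229)
220^76 ≡ 94 (mod 229)
220^114 ≡ 1 (mod 229) ✓
The smallest such exponent is 114, so the order of 220 is 114.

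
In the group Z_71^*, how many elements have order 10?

4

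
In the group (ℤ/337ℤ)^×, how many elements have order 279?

φ(337) = 337 − 1 = 336 = 2^4 · 3 · 7.
(Z/337Z)^× is cyclic (|G| = 336); a cyclic group of order m has exactly φ(d) elements of each order d | m, and none otherwise.
279 does not divide 336, so no element of (Z/337Z)^× has order 279.

0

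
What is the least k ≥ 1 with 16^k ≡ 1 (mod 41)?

5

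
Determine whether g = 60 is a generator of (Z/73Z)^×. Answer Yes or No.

Yes

φ(73) = 73 − 1 = 72 = 2^3 · 3^2.
Test 60^(72/q) mod 73 for each prime factor q of 72:
60^36 ≡ 72 (mod 73)  [q = 2: ≢ 1 ✓]
60^24 ≡ 64 (mod 73)  [q = 3: ≢ 1 ✓]
Every test exponent gives a nontrivial residue, hence 60 generates the full group.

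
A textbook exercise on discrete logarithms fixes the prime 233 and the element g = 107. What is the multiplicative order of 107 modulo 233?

58

Since 107 ∈ (Z/233Z)^×, its order divides φ(233) = 233 − 1 = 232 = 2^3 · 29.
Divisors of 232: 1, 2, 4, 8, 29, 58, 116, 232.
Test each divisor d:
107^1 ≡ 107
107^2 ≡ 32
107^4 ≡ 92
107^8 ≡ 76
107^29 ≡ 232
107^58 ≡ 1
So ord_233(107) = 58.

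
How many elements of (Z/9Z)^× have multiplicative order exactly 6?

2

φ(9) = φ(3^2) = 3·(3−1) = 6 = 2 · 3.
Since (Z/9Z)^× is cyclic of order 6, the number of elements of order d is φ(d) when d | 6 and 0 otherwise.
6 = 2 · 3 divides 6, and φ(6) = 2.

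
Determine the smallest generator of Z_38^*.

3

φ(38) = φ(2)·φ(19) = 1·18 = 18 = 2 · 3^2.
Test candidates g = 2, 3, … against the prime factors q ∈ {2, 3} of φ(38): g is a generator iff g^(18/q) ≢ 1 for every such q.
g = 2: gcd(2, 38) = 2 > 1, not a unit — skip.
g = 3: 3^9 ≡ 37; 3^6 ≡ 7 — none is 1, so 3 is a primitive root.
So 3 is the smallest generator of (Z/38Z)^×.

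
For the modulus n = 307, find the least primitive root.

5

φ(307) = 307 − 1 = 306 = 2 · 3^2 · 17.
Test candidates g = 2, 3, … against the prime factors q ∈ {2, 3, 17} of φ(307): g is a generator iff g^(306/q) ≢ 1 for every such q.
g = 2: 2^153 ≡ 306; 2^102 ≡ 1 — hits 1, so not a primitive root.
g = 3: 3^153 ≡ 306; 3^102 ≡ 1 — hits 1, so not a primitive root.
g = 4: 4^153 ≡ 1 — hits 1, so not a primitive root.
g = 5: 5^153 ≡ 306; 5^102 ≡ 289; 5^18 ≡ 81 — none is 1, so 5 is a primitive root.
Hence the least primitive root of 307 is 5.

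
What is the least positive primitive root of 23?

5

φ(23) = 23 − 1 = 22 = 2 · 11.
g is a primitive root iff g^(22/q) ≢ 1 (mod 23) for each prime q ∈ {2, 11}.
g = 2: 2^11 ≡ 1 — hits 1, so not a primitive root.
g = 3: 3^11 ≡ 1 — hits 1, so not a primitive root.
g = 4: 4^11 ≡ 1 — hits 1, so not a primitive root.
g = 5: 5^11 ≡ 22; 5^2 ≡ 2 — none is 1, so 5 is a primitive root.
The smallest primitive root modulo 23 is 5.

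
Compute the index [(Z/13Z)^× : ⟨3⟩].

By Lagrange's theorem, ord_13(3) divides φ(13) = 13 − 1 = 12 = 2^2 · 3.
Divisors of 12: 1, 2, 3, 4, 6, 12.
Evaluate successive powers at the divisors of 12:
3^1 ≡ 3
3^2 ≡ 9
3^3 ≡ 1
The order of 3 is 3, so the subgroup it generates has 3 elements.
[(Z/13Z)^× : ⟨3⟩] = 12/3 = 4.

4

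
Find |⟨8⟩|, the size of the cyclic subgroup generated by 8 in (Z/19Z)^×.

6

The order of 8 must divide φ(19) = 19 − 1 = 18 = 2 · 3^2.
Divisors of 18: 1, 2, 3, 6, 9, 18.
Compute 8^d (mod 19) for the divisors d until we hit 1:
8^1 ≡ 8 (mod 19)
8^2 ≡ 7 (mod 19)
8^3 ≡ 18 (mod 19)
8^6 ≡ 1 (mod 19) ✓
Hence ord(8) = 6.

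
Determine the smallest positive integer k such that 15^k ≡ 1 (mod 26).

12

Since 15 ∈ (Z/26Z)^×, its order divides φ(26) = φ(2)·φ(13) = 1·12 = 12 = 2^2 · 3.
Divisors of 12: 1, 2, 3, 4, 6, 12.
Compute 15^d (mod 26) for the divisors d until we hit 1:
15^1 ≡ 15
15^2 ≡ 17
15^3 ≡ 21
15^4 ≡ 3
15^6 ≡ 25
15^12 ≡ 1
Therefore the multiplicative order of 15 modulo 26 is 12.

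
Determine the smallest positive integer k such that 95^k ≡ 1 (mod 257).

By Lagrange's theorem, ord_257(95) divides φ(257) = 257 − 1 = 256 = 2^8.
Divisors of 256: 1, 2, 4, 8, 16, 32, 64, 128, 256.
Evaluate successive powers at the divisors of 256:
95^1 ≡ 95 (mod 257)
95^2 ≡ 30 (mod 257)
95^4 ≡ 129 (mod 257)
95^8 ≡ 193 (mod 257)
95^16 ≡ 241 (mod 257)
95^32 ≡ 256 (mod 257)
95^64 ≡ 1 (mod 257) ✓
Hence ord(95) = 64.

64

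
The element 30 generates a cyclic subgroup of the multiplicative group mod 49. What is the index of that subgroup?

The order of 30 must divide φ(49) = φ(7^2) = 7·(7−1) = 42 = 2 · 3 · 7.
Divisors of 42: 1, 2, 3, 6, 7, 14, 21, 42.
Check 30^d mod 49 for each divisor in increasing order:
30^1 ≡ 30
30^2 ≡ 18
30^3 ≡ 1
So ord_49(30) = 3, hence |⟨30⟩| = 3.
[(Z/49Z)^× : ⟨30⟩] = 42/3 = 14.

14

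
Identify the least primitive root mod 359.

7

φ(359) = 359 − 1 = 358 = 2 · 179.
Test candidates g = 2, 3, … against the prime factors q ∈ {2, 179} of φ(359): g is a generator iff g^(358/q) ≢ 1 for every such q.
g = 2: 2^179 ≡ 1 — hits 1, so not a primitive root.
g = 3: 3^179 ≡ 1 — hits 1, so not a primitive root.
g = 4: 4^179 ≡ 1 — hits 1, so not a primitive root.
g = 5: 5^179 ≡ 1 — hits 1, so not a primitive root.
g = 6: 6^179 ≡ 1 — hits 1, so not a primitive root.
g = 7: 7^179 ≡ 358; 7^2 ≡ 49 — none is 1, so 7 is a primitive root.
So 7 is the smallest generator of (Z/359Z)^×.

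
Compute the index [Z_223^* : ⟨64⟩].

The order of 64 must divide φ(223) = 223 − 1 = 222 = 2 · 3 · 37.
Divisors of 222: 1, 2, 3, 6, 37, 74, 111, 222.
Check 64^d mod 223 for each divisor in increasing order:
64^1 ≡ 64 (mod 223)
64^2 ≡ 82 (mod 223)
64^3 ≡ 119 (mod 223)
64^6 ≡ 112 (mod 223)
64^37 ≡ 1 (mod 223) ✓
The order of 64 is 37, so the subgroup it generates has 37 elements.
Index = |(Z/223Z)^×| / |⟨64⟩| = 222 / 37 = 6.

6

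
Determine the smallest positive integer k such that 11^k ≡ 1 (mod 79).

39

Since 11 ∈ (Z/79Z)^×, its order divides φ(79) = 79 − 1 = 78 = 2 · 3 · 13.
Divisors of 78: 1, 2, 3, 6, 13, 26, 39, 78.
Compute 11^d (mod 79) for the divisors d until we hit 1:
11^1 ≡ 11 (mod 79)
11^2 ≡ 42 (mod 79)
11^3 ≡ 67 (mod 79)
11^6 ≡ 65 (mod 79)
11^13 ≡ 23 (mod 79)
11^26 ≡ 55 (mod 79)
11^39 ≡ 1 (mod 79) ✓
So ord_79(11) = 39.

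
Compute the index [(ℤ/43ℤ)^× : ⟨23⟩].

By Lagrange's theorem, ord_43(23) divides φ(43) = 43 − 1 = 42 = 2 · 3 · 7.
Divisors of 42: 1, 2, 3, 6, 7, 14, 21, 42.
Test each divisor d:
23^1 ≡ 23
23^2 ≡ 13
23^3 ≡ 41
23^6 ≡ 4
23^7 ≡ 6
23^14 ≡ 36
23^21 ≡ 1
The order of 23 is 21, so the subgroup it generates has 21 elements.
Index = |(Z/43Z)^×| / |⟨23⟩| = 42 / 21 = 2.

2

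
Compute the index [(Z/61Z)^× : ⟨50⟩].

The order of 50 must divide φ(61) = 61 − 1 = 60 = 2^2 · 3 · 5.
Divisors of 60: 1, 2, 3, 4, 5, 6, 10, 12, 15, 20, 30, 60.
Compute 50^d (mod 61) for the divisors d until we hit 1:
50^1 ≡ 50 (mod 61)
50^2 ≡ 60 (mod 61)
50^3 ≡ 11 (mod 61)
50^4 ≡ 1 (mod 61) ✓
So ord_61(50) = 4, hence |⟨50⟩| = 4.
The index is φ(61) / ord(50) = 60 / 4 = 15.

15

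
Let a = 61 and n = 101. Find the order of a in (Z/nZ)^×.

ord(61) | φ(101) = 101 − 1 = 100 = 2^2 · 5^2.
Divisors of 100: 1, 2, 4, 5, 10, 20, 25, 50, 100.
Compute 61^d (mod 101) for the divisors d until we hit 1:
61^1 ≡ 61 (mod 101)
61^2 ≡ 85 (mod 101)
61^4 ≡ 54 (mod 101)
61^5 ≡ 62 (mod 101)
61^10 ≡ 6 (mod 101)
61^20 ≡ 36 (mod 101)
61^25 ≡ 10 (mod 101)
61^50 ≡ 100 (mod 101)
61^100 ≡ 1 (mod 101) ✓
The smallest such exponent is 100, so the order of 61 is 100.

100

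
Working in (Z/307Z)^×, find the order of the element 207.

306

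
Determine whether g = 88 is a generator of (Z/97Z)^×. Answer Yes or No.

No

φ(97) = 97 − 1 = 96 = 2^5 · 3.
It suffices to check that the order of 88 is not a proper divisor of 96: compute 88^(96/q) for q ∈ {2, 3}.
88^48 ≡ 1 (mod 97)  [q = 2: ≡ 1 ✗]
88^32 ≡ 61 (mod 97)  [q = 3: ≢ 1 ✓]
Since 88^48 ≡ 1, the order of 88 divides 48 < 96, so 88 is not a primitive root.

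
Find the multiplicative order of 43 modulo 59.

58

By Lagrange's theorem, ord_59(43) divides φ(59) = 59 − 1 = 58 = 2 · 29.
Divisors of 58: 1, 2, 29, 58.
Compute 43^d (mod 59) for the divisors d until we hit 1:
43^1 ≡ 43 (mod 59)
43^2 ≡ 20 (mod 59)
43^29 ≡ 58 (mod 59)
43^58 ≡ 1 (mod 59) ✓
Hence ord(43) = 58.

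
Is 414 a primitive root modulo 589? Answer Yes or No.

No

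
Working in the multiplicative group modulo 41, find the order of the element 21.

20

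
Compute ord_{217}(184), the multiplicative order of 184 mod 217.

30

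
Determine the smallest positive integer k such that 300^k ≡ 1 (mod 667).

28

Since 300 ∈ (Z/667Z)^×, its order divides φ(667) = φ(23·29) = (23−1)·(29−1) = 22·28 = 616 = 2^3 · 7 · 11.
Divisors of 616: 1, 2, 4, 7, 8, 11, 14, 22, 28, 44, 56, 77, 88, 154, 308, 616.
Test each divisor d:
300^1 ≡ 300 (mod 667)
300^2 ≡ 622 (mod 667)
300^4 ≡ 24 (mod 667)
300^7 ≡ 162 (mod 667)
300^8 ≡ 576 (mod 667)
300^11 ≡ 553 (mod 667)
300^14 ≡ 231 (mod 667)
300^22 ≡ 323 (mod 667)
300^28 ≡ 1 (mod 667) ✓
Hence ord(300) = 28.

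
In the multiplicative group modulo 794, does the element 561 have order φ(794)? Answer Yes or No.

Yes

φ(794) = φ(2)·φ(397) = 1·396 = 396 = 2^2 · 3^2 · 11.
It suffices to check that the order of 561 is not a proper divisor of 396: compute 561^(396/q) for q ∈ {2, 3, 11}.
561^198 ≡ 793 (mod 794)  [q = 2: ≢ 1 ✓]
561^132 ≡ 759 (mod 794)  [q = 3: ≢ 1 ✓]
561^36 ≡ 333 (mod 794)  [q = 11: ≢ 1 ✓]
Every test exponent gives a nontrivial residue, hence 561 generates the full group.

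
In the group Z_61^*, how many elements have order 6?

2

φ(61) = 61 − 1 = 60 = 2^2 · 3 · 5.
Since (Z/61Z)^× is cyclic of order 60, the number of elements of order d is φ(d) when d | 60 and 0 otherwise.
6 = 2 · 3 divides 60, and φ(6) = 2.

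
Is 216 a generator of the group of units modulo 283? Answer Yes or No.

No

φ(283) = 283 − 1 = 282 = 2 · 3 · 47.
An element g generates (Z/283Z)^× iff g^(282/q) ≢ 1 (mod 283) for each prime q ∈ {2, 3, 47}.
216^141 ≡ 1 (mod 283)  [q = 2: ≡ 1 ✗]
216^94 ≡ 1 (mod 283)  [q = 3: ≡ 1 ✗]
216^6 ≡ 111 (mod 283)  [q = 47: ≢ 1 ✓]
216^141 ≡ 1 shows ord(216) | 141, strictly less than φ(283); not a primitive root.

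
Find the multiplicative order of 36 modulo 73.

18

The order of 36 must divide φ(73) = 73 − 1 = 72 = 2^3 · 3^2.
Divisors of 72: 1, 2, 3, 4, 6, 8, 9, 12, 18, 24, 36, 72.
Evaluate successive powers at the divisors of 72:
36^1 ≡ 36
36^2 ≡ 55
36^3 ≡ 9
36^4 ≡ 32
36^6 ≡ 8
36^8 ≡ 2
36^9 ≡ 72
36^12 ≡ 64
36^18 ≡ 1
The smallest such exponent is 18, so the order of 36 is 18.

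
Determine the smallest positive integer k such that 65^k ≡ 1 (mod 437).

66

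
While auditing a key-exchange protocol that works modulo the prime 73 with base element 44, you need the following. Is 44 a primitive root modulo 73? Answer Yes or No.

φ(73) = 73 − 1 = 72 = 2^3 · 3^2.
An element g generates (Z/73Z)^× iff g^(72/q) ≢ 1 (mod 73) for each prime q ∈ {2, 3}.
44^36 ≡ 72 (mod 73)  [q = 2: ≢ 1 ✓]
44^24 ≡ 64 (mod 73)  [q = 3: ≢ 1 ✓]
None equal 1, so ord_73(44) = 72: 44 is a primitive root.

Yes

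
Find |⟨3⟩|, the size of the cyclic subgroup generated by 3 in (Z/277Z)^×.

Since 3 ∈ (Z/277Z)^×, its order divides φ(277) = 277 − 1 = 276 = 2^2 · 3 · 23.
Divisors of 276: 1, 2, 3, 4, 6, 12, 23, 46, 69, 92, 138, 276.
Evaluate successive powers at the divisors of 276:
3^1 ≡ 3 (mod 277)
3^2 ≡ 9 (mod 277)
3^3 ≡ 27 (mod 277)
3^4 ≡ 81 (mod 277)
3^6 ≡ 175 (mod 277)
3^12 ≡ 155 (mod 277)
3^23 ≡ 160 (mod 277)
3^46 ≡ 116 (mod 277)
3^69 ≡ 1 (mod 277) ✓
So ord_277(3) = 69.

69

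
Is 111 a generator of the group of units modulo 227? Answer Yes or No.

φ(227) = 227 − 1 = 226 = 2 · 113.
An element g generates (Z/227Z)^× iff g^(226/q) ≢ 1 (mod 227) for each prime q ∈ {2, 113}.
111^113 ≡ 226 (mod 227)  [q = 2: ≢ 1 ✓]
111^2 ≡ 63 (mod 227)  [q = 113: ≢ 1 ✓]
Every test exponent gives a nontrivial residue, hence 111 generates the full group.

Yes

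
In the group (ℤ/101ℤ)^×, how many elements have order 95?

0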